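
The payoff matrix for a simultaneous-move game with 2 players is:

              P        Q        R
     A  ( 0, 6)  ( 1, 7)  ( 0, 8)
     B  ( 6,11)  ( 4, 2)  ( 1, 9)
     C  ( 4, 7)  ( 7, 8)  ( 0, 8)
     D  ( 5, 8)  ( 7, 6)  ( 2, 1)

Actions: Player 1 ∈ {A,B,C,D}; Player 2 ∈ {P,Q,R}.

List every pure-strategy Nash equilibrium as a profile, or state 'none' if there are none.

NE set: (B,P), (C,Q)

(A,P): not NE [P1→B gives 6>0; P2→R gives 8>6]
(A,Q): not NE [P1→D gives 7>1; P2→R gives 8>7]
(A,R): not NE [P1→D gives 2>0]
(B,P): NE
(B,Q): not NE [P1→D gives 7>4; P2→P gives 11>2]
(B,R): not NE [P1→D gives 2>1; P2→P gives 11>9]
(C,P): not NE [P1→B gives 6>4; P2→R gives 8>7]
(C,Q): NE
(C,R): not NE [P1→D gives 2>0]
(D,P): not NE [P1→B gives 6>5]
(D,Q): not NE [P2→P gives 8>6]
(D,R): not NE [P2→P gives 8>1]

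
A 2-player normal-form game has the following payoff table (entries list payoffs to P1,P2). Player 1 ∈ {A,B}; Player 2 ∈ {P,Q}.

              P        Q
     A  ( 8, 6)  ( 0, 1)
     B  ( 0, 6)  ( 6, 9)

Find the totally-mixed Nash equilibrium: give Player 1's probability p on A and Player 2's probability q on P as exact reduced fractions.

P1 indiff ⇒ q·8+(1-q)·0 = q·0+(1-q)·6 ⇒ q(8) = (1-q)(6) ⇒ q = 3/7
P2 indiff ⇒ p·6+(1-p)·6 = p·1+(1-p)·9 ⇒ p(5) = (1-p)(3) ⇒ p = 3/8

(p,q) = (3/8, 3/7)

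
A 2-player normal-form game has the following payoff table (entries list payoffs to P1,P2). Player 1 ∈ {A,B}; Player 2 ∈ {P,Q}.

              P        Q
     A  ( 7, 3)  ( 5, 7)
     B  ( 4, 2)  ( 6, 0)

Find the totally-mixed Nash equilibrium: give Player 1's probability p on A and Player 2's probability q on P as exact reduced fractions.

P1 indiff ⇒ q·7+(1-q)·5 = q·4+(1-q)·6 ⇒ q(3) = (1-q)(1) ⇒ q = 1/4
P2 indiff ⇒ p·3+(1-p)·2 = p·7+(1-p)·0 ⇒ p(-4) = (1-p)(-2) ⇒ p = 1/3

(p,q) = (1/3, 1/4)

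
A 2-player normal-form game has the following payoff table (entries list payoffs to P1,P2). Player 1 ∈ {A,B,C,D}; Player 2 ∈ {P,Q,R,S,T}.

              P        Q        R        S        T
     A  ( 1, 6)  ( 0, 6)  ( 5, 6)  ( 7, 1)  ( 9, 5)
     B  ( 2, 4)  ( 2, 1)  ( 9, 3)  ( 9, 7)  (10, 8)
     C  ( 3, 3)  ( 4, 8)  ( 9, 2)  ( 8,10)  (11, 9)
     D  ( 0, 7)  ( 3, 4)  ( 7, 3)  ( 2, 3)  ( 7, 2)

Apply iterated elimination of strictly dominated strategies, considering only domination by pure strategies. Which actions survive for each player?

P1 drop A (B beats it: P:2>1 Q:2>0 R:9>5 S:9>7 T:10>9)
P1 drop D (C beats it: P:3>0 Q:4>3 R:9>7 S:8>2 T:11>7)
P2 drop P (S beats it: B:7>4 C:10>3)
P2 drop Q (S beats it: B:7>1 C:10>8)
P2 drop R (S beats it: B:7>3 C:10>2)
P1→{B,C} P2→{S,T}

IESDS → P1:{B,C} P2:{S,T}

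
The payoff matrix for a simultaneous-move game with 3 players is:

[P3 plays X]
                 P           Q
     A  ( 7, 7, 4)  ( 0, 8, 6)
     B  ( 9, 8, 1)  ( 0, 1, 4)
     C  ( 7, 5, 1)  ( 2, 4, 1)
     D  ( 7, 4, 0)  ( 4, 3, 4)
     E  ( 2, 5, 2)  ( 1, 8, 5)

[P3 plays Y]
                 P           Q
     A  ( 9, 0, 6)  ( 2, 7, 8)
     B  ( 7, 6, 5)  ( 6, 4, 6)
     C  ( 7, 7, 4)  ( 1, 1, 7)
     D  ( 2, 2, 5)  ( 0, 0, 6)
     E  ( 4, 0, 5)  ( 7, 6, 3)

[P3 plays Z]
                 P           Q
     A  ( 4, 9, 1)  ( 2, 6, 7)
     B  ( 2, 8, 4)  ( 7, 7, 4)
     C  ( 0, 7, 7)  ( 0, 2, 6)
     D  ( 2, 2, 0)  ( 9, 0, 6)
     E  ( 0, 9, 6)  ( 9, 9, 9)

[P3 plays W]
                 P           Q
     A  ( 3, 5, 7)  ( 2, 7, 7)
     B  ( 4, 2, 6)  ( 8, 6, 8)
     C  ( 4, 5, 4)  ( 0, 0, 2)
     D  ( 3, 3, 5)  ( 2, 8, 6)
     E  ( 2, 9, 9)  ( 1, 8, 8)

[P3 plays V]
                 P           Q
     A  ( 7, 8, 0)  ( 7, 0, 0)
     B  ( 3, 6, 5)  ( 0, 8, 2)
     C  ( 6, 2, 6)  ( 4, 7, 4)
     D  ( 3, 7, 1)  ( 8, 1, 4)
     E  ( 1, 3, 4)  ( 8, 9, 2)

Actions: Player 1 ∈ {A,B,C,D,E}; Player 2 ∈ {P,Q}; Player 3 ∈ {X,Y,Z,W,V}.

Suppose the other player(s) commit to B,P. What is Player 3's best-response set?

u_3(X vs B,P) = 1
u_3(Y vs B,P) = 5
u_3(Z vs B,P) = 4
u_3(W vs B,P) = 6
u_3(V vs B,P) = 5
max payoff 6 at {W}

P3 best: {W}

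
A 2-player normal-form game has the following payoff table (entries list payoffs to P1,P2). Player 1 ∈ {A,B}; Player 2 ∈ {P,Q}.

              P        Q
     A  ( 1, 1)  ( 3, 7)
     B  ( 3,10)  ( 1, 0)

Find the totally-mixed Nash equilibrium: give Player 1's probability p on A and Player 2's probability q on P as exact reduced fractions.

(p,q) = (5/8, 1/2)

P1 indiff ⇒ q·1+(1-q)·3 = q·3+(1-q)·1 ⇒ q(-2) = (1-q)(-2) ⇒ q = 1/2
P2 indiff ⇒ p·1+(1-p)·10 = p·7+(1-p)·0 ⇒ p(-6) = (1-p)(-10) ⇒ p = 5/8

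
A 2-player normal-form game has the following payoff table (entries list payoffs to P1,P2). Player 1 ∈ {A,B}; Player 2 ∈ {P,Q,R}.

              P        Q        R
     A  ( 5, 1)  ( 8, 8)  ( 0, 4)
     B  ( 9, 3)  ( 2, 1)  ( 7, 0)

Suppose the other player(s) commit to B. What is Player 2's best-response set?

argmax u_2 = {P}

u_2(P vs B) = 3
u_2(Q vs B) = 1
u_2(R vs B) = 0
max payoff 3 at {P}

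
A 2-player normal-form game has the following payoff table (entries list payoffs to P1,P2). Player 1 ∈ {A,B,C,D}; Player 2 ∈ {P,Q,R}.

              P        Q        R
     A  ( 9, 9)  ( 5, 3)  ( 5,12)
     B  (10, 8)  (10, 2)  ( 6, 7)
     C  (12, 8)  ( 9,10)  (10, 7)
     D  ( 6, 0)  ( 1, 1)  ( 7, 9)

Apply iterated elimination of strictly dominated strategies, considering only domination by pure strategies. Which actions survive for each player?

Remaining: P1:{B,C} P2:{P,Q}

P1 drop A (B beats it: P:10>9 Q:10>5 R:6>5)
P1 drop D (C beats it: P:12>6 Q:9>1 R:10>7)
P2 drop R (P beats it: B:8>7 C:8>7)
P1→{B,C} P2→{P,Q}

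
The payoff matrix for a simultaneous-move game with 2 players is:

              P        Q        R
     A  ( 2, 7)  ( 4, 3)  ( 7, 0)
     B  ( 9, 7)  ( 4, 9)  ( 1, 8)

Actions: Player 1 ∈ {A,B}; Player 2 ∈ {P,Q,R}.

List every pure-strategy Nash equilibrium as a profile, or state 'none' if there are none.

NE set: (B,Q)

(A,P): not NE [P1→B gives 9>2]
(A,Q): not NE [P2→P gives 7>3]
(A,R): not NE [P2→P gives 7>0]
(B,P): not NE [P2→Q gives 9>7]
(B,Q): NE
(B,R): not NE [P1→A gives 7>1; P2→Q gives 9>8]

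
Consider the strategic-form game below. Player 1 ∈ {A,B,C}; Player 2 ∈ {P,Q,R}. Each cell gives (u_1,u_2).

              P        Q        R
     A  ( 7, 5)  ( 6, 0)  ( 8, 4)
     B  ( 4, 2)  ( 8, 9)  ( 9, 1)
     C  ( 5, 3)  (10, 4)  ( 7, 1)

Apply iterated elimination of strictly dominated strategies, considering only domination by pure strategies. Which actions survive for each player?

IESDS → P1:{A,C} P2:{P,Q}

P2 drop R (P beats it: A:5>4 B:2>1 C:3>1)
P1 drop B (C beats it: P:5>4 Q:10>8)
P1→{A,C} P2→{P,Q}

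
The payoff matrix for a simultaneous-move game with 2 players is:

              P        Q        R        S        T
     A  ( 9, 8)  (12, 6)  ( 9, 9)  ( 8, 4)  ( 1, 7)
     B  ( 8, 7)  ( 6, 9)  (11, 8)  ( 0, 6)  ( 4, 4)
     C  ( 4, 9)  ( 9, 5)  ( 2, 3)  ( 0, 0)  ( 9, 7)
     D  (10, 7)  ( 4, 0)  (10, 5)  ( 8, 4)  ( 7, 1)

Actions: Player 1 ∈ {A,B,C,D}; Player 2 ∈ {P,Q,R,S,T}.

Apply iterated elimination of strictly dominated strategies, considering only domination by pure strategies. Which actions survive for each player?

P2 drop S (P beats it: A:8>4 B:7>6 C:9>0 D:7>4)
P2 drop T (P beats it: A:8>7 B:7>4 C:9>7 D:7>1)
P1 drop C (A beats it: P:9>4 Q:12>9 R:9>2)
P1→{A,B,D} P2→{P,Q,R}

Remaining: P1:{A,B,D} P2:{P,Q,R}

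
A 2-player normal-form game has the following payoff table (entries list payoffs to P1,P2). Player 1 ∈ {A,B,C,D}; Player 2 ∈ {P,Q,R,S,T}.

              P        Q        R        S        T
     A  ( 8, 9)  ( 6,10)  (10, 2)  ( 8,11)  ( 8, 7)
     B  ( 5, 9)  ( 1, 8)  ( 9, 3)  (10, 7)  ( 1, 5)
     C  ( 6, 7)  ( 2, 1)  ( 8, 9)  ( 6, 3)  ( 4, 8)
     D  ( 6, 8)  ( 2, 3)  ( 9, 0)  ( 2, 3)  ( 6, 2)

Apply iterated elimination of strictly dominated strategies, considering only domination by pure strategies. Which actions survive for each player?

P1 drop C (A beats it: P:8>6 Q:6>2 R:10>8 S:8>6 T:8>4)
P1 drop D (A beats it: P:8>6 Q:6>2 R:10>9 S:8>2 T:8>6)
P2 drop R (P beats it: A:9>2 B:9>3)
P2 drop T (P beats it: A:9>7 B:9>5)
P1→{A,B} P2→{P,Q,S}

Remaining: P1:{A,B} P2:{P,Q,S}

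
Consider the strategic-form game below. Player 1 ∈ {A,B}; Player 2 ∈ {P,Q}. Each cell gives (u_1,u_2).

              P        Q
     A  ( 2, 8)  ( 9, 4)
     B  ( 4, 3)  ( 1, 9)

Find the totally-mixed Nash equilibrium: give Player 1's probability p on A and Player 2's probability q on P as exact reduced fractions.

P1 indiff ⇒ q·2+(1-q)·9 = q·4+(1-q)·1 ⇒ q(-2) = (1-q)(-8) ⇒ q = 4/5
P2 indiff ⇒ p·8+(1-p)·3 = p·4+(1-p)·9 ⇒ p(4) = (1-p)(6) ⇒ p = 3/5

p=3/5, q=4/5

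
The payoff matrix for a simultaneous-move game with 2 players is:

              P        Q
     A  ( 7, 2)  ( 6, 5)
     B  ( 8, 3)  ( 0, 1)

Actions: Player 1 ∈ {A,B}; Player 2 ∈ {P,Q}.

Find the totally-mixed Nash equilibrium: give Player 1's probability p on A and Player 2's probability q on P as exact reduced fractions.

(p,q) = (2/5, 6/7)

P1 indiff ⇒ q·7+(1-q)·6 = q·8+(1-q)·0 ⇒ q(-1) = (1-q)(-6) ⇒ q = 6/7
P2 indiff ⇒ p·2+(1-p)·3 = p·5+(1-p)·1 ⇒ p(-3) = (1-p)(-2) ⇒ p = 2/5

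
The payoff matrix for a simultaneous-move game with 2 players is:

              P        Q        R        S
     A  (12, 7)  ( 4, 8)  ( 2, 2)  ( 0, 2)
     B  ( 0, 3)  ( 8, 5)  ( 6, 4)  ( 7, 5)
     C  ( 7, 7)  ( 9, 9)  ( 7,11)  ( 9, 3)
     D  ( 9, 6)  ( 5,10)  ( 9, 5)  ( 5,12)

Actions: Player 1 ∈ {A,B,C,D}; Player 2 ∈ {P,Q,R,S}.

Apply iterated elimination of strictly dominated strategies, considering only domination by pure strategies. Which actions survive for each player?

Remaining: P1:{C,D} P2:{Q,R,S}

P1 drop B (C beats it: P:7>0 Q:9>8 R:7>6 S:9>7)
P2 drop P (Q beats it: A:8>7 C:9>7 D:10>6)
P1 drop A (C beats it: Q:9>4 R:7>2 S:9>0)
P1→{C,D} P2→{Q,R,S}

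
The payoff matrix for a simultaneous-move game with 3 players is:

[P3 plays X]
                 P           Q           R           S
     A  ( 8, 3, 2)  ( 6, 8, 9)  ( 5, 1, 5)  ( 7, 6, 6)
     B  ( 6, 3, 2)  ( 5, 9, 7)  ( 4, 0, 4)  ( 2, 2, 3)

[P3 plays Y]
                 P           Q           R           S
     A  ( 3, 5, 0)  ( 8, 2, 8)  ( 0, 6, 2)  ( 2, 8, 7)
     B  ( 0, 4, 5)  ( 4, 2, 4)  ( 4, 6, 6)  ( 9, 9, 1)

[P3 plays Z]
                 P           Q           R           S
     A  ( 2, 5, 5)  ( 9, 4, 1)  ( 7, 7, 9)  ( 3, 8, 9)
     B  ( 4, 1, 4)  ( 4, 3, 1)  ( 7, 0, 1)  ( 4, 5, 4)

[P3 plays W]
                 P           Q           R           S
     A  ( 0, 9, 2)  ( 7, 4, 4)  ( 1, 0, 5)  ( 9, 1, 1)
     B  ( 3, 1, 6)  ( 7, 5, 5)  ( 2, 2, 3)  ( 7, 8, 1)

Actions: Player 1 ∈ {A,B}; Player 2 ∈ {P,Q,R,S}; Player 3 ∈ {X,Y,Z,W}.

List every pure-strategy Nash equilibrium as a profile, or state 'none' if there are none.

(A,P,X): not NE [P2→Q gives 8>3; P3→Z gives 5>2]
(A,P,Y): not NE [P2→S gives 8>5; P3→Z gives 5>0]
(A,P,Z): not NE [P1→B gives 4>2; P2→S gives 8>5]
(A,P,W): not NE [P1→B gives 3>0; P3→Z gives 5>2]
(A,Q,X): NE
(A,Q,Y): not NE [P2→S gives 8>2; P3→X gives 9>8]
(A,Q,Z): not NE [P2→S gives 8>4; P3→X gives 9>1]
(A,Q,W): not NE [P2→P gives 9>4; P3→X gives 9>4]
(A,R,X): not NE [P2→Q gives 8>1; P3→Z gives 9>5]
(A,R,Y): not NE [P1→B gives 4>0; P2→S gives 8>6; P3→Z gives 9>2]
(A,R,Z): not NE [P2→S gives 8>7]
(A,R,W): not NE [P1→B gives 2>1; P2→P gives 9>0; P3→Z gives 9>5]
(A,S,X): not NE [P2→Q gives 8>6; P3→Z gives 9>6]
(A,S,Y): not NE [P1→B gives 9>2; P3→Z gives 9>7]
(A,S,Z): not NE [P1→B gives 4>3]
(A,S,W): not NE [P2→P gives 9>1; P3→Z gives 9>1]
(B,P,X): not NE [P1→A gives 8>6; P2→Q gives 9>3; P3→W gives 6>2]
(B,P,Y): not NE [P1→A gives 3>0; P2→S gives 9>4; P3→W gives 6>5]
(B,P,Z): not NE [P2→S gives 5>1; P3→W gives 6>4]
(B,P,W): not NE [P2→S gives 8>1]
(B,Q,X): not NE [P1→A gives 6>5]
(B,Q,Y): not NE [P1→A gives 8>4; P2→S gives 9>2; P3→X gives 7>4]
(B,Q,Z): not NE [P1→A gives 9>4; P2→S gives 5>3; P3→X gives 7>1]
(B,Q,W): not NE [P2→S gives 8>5; P3→X gives 7>5]
(B,R,X): not NE [P1→A gives 5>4; P2→Q gives 9>0; P3→Y gives 6>4]
(B,R,Y): not NE [P2→S gives 9>6]
(B,R,Z): not NE [P2→S gives 5>0; P3→Y gives 6>1]
(B,R,W): not NE [P2→S gives 8>2; P3→Y gives 6>3]
(B,S,X): not NE [P1→A gives 7>2; P2→Q gives 9>2; P3→Z gives 4>3]
(B,S,Y): not NE [P3→Z gives 4>1]
(B,S,Z): NE
(B,S,W): not NE [P1→A gives 9>7; P3→Z gives 4>1]

Nash profiles: (A,Q,X), (B,S,Z)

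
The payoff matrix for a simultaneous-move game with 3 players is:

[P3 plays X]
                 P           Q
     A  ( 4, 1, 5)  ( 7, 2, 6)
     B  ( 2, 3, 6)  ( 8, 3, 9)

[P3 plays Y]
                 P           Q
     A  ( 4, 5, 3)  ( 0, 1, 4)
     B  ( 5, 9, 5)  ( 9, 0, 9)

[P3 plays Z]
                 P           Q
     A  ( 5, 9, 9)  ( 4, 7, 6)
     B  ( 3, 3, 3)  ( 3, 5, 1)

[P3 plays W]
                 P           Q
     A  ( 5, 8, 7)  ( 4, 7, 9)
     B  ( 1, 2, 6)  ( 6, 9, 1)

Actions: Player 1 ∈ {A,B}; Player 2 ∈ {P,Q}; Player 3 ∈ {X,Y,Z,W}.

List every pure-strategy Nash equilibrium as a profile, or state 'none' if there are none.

PSNE = {(A,P,Z), (B,Q,X)}

(A,P,X): not NE [P2→Q gives 2>1; P3→Z gives 9>5]
(A,P,Y): not NE [P1→B gives 5>4; P3→Z gives 9>3]
(A,P,Z): NE
(A,P,W): not NE [P3→Z gives 9>7]
(A,Q,X): not NE [P1→B gives 8>7; P3→W gives 9>6]
(A,Q,Y): not NE [P1→B gives 9>0; P2→P gives 5>1; P3→W gives 9>4]
(A,Q,Z): not NE [P2→P gives 9>7; P3→W gives 9>6]
(A,Q,W): not NE [P1→B gives 6>4; P2→P gives 8>7]
(B,P,X): not NE [P1→A gives 4>2]
(B,P,Y): not NE [P3→W gives 6>5]
(B,P,Z): not NE [P1→A gives 5>3; P2→Q gives 5>3; P3→W gives 6>3]
(B,P,W): not NE [P1→A gives 5>1; P2→Q gives 9>2]
(B,Q,X): NE
(B,Q,Y): not NE [P2→P gives 9>0]
(B,Q,Z): not NE [P1→A gives 4>3; P3→Y gives 9>1]
(B,Q,W): not NE [P3→Y gives 9>1]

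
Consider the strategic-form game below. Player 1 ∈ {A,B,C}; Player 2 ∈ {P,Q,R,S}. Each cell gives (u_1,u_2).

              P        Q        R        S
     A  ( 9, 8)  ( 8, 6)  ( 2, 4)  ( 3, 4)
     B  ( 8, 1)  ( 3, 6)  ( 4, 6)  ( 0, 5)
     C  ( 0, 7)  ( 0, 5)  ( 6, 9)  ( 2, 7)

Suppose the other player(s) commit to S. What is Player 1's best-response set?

P1 best: {A}

u_1(A vs S) = 3
u_1(B vs S) = 0
u_1(C vs S) = 2
max payoff 3 at {A}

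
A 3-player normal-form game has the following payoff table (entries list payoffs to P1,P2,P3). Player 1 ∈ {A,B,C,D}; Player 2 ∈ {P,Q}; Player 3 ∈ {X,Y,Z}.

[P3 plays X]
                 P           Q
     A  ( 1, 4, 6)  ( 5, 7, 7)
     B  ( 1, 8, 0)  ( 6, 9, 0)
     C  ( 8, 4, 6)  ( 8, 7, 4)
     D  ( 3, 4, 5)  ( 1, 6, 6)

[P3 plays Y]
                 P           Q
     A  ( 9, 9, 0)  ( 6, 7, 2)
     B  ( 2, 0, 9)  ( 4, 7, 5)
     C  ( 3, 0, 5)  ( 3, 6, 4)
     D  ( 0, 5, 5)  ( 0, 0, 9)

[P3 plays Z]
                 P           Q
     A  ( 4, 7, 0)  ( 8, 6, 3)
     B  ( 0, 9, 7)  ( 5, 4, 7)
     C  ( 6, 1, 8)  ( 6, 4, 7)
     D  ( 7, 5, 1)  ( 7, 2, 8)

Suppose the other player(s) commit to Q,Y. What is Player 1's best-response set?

u_1(A vs Q,Y) = 6
u_1(B vs Q,Y) = 4
u_1(C vs Q,Y) = 3
u_1(D vs Q,Y) = 0
max payoff 6 at {A}

BR_1 = {A}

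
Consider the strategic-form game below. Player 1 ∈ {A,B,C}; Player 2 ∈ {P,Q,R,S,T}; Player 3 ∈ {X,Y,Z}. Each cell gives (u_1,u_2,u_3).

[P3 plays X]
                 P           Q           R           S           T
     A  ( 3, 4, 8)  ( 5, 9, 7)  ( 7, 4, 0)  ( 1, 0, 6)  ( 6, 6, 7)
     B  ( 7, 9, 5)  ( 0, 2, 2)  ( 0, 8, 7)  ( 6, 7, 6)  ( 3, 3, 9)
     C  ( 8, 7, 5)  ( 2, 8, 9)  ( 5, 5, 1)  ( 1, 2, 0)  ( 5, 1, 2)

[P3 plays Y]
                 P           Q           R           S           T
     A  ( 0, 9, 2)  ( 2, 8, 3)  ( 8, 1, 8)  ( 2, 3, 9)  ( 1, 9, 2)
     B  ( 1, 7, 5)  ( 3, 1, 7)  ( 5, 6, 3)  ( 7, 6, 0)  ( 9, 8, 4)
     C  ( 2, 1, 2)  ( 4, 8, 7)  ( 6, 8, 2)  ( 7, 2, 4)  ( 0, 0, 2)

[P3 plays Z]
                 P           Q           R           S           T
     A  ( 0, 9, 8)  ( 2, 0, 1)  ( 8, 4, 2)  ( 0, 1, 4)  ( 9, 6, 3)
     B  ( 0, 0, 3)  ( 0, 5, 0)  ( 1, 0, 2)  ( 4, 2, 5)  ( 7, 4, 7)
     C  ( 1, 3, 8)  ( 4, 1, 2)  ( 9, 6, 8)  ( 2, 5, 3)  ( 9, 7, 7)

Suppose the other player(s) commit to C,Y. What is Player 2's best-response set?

u_2(P vs C,Y) = 1
u_2(Q vs C,Y) = 8
u_2(R vs C,Y) = 8
u_2(S vs C,Y) = 2
u_2(T vs C,Y) = 0
max payoff 8 at {Q,R}

argmax u_2 = {Q,R}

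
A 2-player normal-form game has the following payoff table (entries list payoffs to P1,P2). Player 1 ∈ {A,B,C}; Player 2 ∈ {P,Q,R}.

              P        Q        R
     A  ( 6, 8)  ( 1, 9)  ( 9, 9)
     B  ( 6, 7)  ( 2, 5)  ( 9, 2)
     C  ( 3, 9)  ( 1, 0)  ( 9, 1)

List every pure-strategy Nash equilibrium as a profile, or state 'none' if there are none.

PSNE = {(A,R), (B,P)}

(A,P): not NE [P2→R gives 9>8]
(A,Q): not NE [P1→B gives 2>1]
(A,R): NE
(B,P): NE
(B,Q): not NE [P2→P gives 7>5]
(B,R): not NE [P2→P gives 7>2]
(C,P): not NE [P1→B gives 6>3]
(C,Q): not NE [P1→B gives 2>1; P2→P gives 9>0]
(C,R): not NE [P2→P gives 9>1]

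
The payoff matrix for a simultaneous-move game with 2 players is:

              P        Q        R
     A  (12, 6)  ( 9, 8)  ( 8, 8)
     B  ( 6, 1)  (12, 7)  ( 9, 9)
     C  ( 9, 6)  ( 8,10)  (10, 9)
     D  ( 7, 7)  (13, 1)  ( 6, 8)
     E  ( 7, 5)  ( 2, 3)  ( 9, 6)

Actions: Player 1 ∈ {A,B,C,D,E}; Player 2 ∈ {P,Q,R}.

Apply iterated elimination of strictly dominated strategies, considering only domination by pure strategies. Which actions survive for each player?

IESDS → P1:{B,C,D} P2:{Q,R}

P1 drop E (C beats it: P:9>7 Q:8>2 R:10>9)
P2 drop P (R beats it: A:8>6 B:9>1 C:9>6 D:8>7)
P1 drop A (B beats it: Q:12>9 R:9>8)
P1→{B,C,D} P2→{Q,R}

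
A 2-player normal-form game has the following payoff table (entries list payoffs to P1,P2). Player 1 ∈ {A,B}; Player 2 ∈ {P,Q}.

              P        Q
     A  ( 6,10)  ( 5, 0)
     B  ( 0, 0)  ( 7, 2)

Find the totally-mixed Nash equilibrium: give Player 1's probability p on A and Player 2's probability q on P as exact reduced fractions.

P1 indiff ⇒ q·6+(1-q)·5 = q·0+(1-q)·7 ⇒ q(6) = (1-q)(2) ⇒ q = 1/4
P2 indiff ⇒ p·10+(1-p)·0 = p·0+(1-p)·2 ⇒ p(10) = (1-p)(2) ⇒ p = 1/6

(p,q) = (1/6, 1/4)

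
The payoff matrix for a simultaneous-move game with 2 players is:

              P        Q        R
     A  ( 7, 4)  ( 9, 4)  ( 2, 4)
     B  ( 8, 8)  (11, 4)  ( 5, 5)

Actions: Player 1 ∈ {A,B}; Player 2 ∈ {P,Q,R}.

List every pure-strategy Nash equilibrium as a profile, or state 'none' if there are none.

PSNE = {(B,P)}

(A,P): not NE [P1→B gives 8>7]
(A,Q): not NE [P1→B gives 11>9]
(A,R): not NE [P1→B gives 5>2]
(B,P): NE
(B,Q): not NE [P2→P gives 8>4]
(B,R): not NE [P2→P gives 8>5]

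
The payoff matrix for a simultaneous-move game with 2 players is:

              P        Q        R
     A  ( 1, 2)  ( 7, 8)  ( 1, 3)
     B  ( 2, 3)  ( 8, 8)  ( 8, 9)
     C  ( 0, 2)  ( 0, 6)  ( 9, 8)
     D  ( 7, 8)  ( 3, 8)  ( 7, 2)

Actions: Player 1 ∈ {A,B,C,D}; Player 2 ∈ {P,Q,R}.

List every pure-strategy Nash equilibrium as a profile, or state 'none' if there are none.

PSNE = {(C,R), (D,P)}

(A,P): not NE [P1→D gives 7>1; P2→Q gives 8>2]
(A,Q): not NE [P1→B gives 8>7]
(A,R): not NE [P1→C gives 9>1; P2→Q gives 8>3]
(B,P): not NE [P1→D gives 7>2; P2→R gives 9>3]
(B,Q): not NE [P2→R gives 9>8]
(B,R): not NE [P1→C gives 9>8]
(C,P): not NE [P1→D gives 7>0; P2→R gives 8>2]
(C,Q): not NE [P1→B gives 8>0; P2→R gives 8>6]
(C,R): NE
(D,P): NE
(D,Q): not NE [P1→B gives 8>3]
(D,R): not NE [P1→C gives 9>7; P2→Q gives 8>2]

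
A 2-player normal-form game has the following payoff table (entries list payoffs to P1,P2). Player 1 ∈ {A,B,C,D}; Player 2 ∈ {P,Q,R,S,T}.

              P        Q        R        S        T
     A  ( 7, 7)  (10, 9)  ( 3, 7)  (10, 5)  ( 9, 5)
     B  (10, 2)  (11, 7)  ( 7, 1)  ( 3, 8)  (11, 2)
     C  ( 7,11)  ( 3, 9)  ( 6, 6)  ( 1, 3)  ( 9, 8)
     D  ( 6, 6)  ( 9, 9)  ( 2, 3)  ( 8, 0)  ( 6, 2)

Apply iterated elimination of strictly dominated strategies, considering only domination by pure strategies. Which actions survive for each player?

P1 drop C (B beats it: P:10>7 Q:11>3 R:7>6 S:3>1 T:11>9)
P1 drop D (A beats it: P:7>6 Q:10>9 R:3>2 S:10>8 T:9>6)
P2 drop P (Q beats it: A:9>7 B:7>2)
P2 drop R (Q beats it: A:9>7 B:7>1)
P2 drop T (Q beats it: A:9>5 B:7>2)
P1→{A,B} P2→{Q,S}

Remaining: P1:{A,B} P2:{Q,S}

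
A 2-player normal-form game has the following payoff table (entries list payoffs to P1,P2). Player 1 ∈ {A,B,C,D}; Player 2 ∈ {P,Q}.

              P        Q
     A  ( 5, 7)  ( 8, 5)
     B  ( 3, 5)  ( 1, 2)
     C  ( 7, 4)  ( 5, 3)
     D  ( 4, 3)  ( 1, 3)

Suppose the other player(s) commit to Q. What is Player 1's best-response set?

u_1(A vs Q) = 8
u_1(B vs Q) = 1
u_1(C vs Q) = 5
u_1(D vs Q) = 1
max payoff 8 at {A}

argmax u_1 = {A}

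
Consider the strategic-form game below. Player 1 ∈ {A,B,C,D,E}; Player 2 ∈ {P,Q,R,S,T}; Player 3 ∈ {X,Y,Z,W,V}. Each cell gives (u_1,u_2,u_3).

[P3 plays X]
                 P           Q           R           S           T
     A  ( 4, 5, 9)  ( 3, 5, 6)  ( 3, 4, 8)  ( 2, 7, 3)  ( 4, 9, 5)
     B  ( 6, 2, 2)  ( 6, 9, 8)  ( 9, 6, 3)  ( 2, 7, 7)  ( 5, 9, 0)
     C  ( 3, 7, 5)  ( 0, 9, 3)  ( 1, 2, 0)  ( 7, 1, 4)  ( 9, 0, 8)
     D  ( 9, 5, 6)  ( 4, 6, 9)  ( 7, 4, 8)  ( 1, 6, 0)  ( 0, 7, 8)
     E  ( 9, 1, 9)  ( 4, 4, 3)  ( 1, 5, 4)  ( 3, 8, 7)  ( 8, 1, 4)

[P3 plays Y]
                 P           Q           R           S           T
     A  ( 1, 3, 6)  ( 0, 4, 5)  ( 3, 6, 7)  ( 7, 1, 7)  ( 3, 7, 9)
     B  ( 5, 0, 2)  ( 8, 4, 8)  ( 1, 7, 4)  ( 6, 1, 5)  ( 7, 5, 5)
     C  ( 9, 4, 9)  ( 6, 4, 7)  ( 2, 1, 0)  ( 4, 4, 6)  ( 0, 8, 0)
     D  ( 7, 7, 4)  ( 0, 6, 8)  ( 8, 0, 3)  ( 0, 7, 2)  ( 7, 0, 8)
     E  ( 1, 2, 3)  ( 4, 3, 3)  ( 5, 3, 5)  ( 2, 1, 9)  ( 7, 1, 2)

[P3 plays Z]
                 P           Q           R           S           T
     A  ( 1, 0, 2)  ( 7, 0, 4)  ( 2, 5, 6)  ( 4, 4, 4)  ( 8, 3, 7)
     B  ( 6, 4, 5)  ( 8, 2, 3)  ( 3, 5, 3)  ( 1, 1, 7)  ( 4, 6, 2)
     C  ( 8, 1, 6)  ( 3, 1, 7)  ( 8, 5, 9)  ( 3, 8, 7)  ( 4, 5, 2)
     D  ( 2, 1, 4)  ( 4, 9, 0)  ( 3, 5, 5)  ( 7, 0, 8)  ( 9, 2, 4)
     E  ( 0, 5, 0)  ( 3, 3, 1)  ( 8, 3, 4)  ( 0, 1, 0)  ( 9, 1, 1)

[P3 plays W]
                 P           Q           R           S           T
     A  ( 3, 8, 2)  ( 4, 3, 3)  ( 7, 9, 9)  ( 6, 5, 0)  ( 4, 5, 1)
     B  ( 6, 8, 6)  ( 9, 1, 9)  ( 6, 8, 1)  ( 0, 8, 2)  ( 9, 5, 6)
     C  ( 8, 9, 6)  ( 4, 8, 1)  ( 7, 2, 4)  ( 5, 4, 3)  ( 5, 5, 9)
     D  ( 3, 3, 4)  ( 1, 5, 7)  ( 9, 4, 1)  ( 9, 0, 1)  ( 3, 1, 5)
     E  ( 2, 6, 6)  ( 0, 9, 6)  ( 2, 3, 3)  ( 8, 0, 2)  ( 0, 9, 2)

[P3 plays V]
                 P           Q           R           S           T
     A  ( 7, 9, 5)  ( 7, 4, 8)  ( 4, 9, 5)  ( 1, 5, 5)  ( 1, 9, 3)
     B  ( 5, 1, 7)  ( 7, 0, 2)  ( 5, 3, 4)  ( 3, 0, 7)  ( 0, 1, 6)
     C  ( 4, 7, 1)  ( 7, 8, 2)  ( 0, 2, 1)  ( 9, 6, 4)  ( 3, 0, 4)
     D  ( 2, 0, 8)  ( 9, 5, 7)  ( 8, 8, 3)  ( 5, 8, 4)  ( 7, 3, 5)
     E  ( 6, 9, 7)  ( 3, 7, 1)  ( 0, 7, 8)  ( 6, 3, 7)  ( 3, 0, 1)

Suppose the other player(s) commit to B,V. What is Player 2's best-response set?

P2 best: {R}

u_2(P vs B,V) = 1
u_2(Q vs B,V) = 0
u_2(R vs B,V) = 3
u_2(S vs B,V) = 0
u_2(T vs B,V) = 1
max payoff 3 at {R}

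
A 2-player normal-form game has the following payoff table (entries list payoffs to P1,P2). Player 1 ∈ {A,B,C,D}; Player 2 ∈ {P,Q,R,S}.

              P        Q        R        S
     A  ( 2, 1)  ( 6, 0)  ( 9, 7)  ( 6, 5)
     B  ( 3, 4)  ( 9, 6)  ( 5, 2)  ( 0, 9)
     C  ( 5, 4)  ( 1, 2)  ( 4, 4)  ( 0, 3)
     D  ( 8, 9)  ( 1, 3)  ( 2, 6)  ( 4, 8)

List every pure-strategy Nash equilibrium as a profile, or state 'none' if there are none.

NE set: (A,R), (D,P)

(A,P): not NE [P1→D gives 8>2; P2→R gives 7>1]
(A,Q): not NE [P1→B gives 9>6; P2→R gives 7>0]
(A,R): NE
(A,S): not NE [P2→R gives 7>5]
(B,P): not NE [P1→D gives 8>3; P2→S gives 9>4]
(B,Q): not NE [P2→S gives 9>6]
(B,R): not NE [P1→A gives 9>5; P2→S gives 9>2]
(B,S): not NE [P1→A gives 6>0]
(C,P): not NE [P1→D gives 8>5]
(C,Q): not NE [P1→B gives 9>1; P2→R gives 4>2]
(C,R): not NE [P1→A gives 9>4]
(C,S): not NE [P1→A gives 6>0; P2→R gives 4>3]
(D,P): NE
(D,Q): not NE [P1→B gives 9>1; P2→P gives 9>3]
(D,R): not NE [P1→A gives 9>2; P2→P gives 9>6]
(D,S): not NE [P1→A gives 6>4; P2→P gives 9>8]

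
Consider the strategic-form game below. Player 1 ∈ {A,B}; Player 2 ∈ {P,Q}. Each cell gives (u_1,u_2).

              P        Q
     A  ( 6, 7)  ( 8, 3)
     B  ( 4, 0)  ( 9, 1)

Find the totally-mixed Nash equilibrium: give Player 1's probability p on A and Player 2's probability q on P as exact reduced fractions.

P1 mixes 1/5 on A; P2 mixes 1/3 on P

P1 indiff ⇒ q·6+(1-q)·8 = q·4+(1-q)·9 ⇒ q(2) = (1-q)(1) ⇒ q = 1/3
P2 indiff ⇒ p·7+(1-p)·0 = p·3+(1-p)·1 ⇒ p(4) = (1-p)(1) ⇒ p = 1/5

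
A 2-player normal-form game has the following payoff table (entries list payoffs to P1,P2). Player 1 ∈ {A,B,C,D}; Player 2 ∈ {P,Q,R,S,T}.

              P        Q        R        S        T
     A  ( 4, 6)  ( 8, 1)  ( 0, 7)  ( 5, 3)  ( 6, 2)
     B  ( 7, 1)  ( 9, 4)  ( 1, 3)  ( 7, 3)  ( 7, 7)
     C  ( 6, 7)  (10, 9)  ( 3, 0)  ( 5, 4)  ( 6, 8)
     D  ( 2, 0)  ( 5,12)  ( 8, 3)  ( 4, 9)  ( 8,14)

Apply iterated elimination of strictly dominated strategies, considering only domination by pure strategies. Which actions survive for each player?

P1 drop A (B beats it: P:7>4 Q:9>8 R:1>0 S:7>5 T:7>6)
P2 drop P (Q beats it: B:4>1 C:9>7 D:12>0)
P2 drop R (Q beats it: B:4>3 C:9>0 D:12>3)
P2 drop S (Q beats it: B:4>3 C:9>4 D:12>9)
P1→{B,C,D} P2→{Q,T}

Remaining: P1:{B,C,D} P2:{Q,T}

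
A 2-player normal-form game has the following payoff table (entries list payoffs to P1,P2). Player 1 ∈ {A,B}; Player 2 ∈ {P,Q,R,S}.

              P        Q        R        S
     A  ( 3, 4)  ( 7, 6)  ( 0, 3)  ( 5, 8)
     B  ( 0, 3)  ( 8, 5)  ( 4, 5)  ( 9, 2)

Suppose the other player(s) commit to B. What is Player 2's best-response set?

u_2(P vs B) = 3
u_2(Q vs B) = 5
u_2(R vs B) = 5
u_2(S vs B) = 2
max payoff 5 at {Q,R}

argmax u_2 = {Q,R}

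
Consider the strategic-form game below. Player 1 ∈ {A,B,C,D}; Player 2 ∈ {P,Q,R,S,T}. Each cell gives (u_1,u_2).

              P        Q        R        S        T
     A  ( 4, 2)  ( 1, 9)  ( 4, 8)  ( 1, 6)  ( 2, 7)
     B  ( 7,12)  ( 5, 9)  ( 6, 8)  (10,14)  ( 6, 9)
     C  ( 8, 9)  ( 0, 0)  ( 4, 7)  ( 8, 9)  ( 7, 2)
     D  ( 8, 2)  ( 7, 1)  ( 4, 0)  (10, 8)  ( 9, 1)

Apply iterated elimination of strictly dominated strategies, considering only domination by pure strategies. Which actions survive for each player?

IESDS → P1:{B,C,D} P2:{P,S}

P1 drop A (B beats it: P:7>4 Q:5>1 R:6>4 S:10>1 T:6>2)
P2 drop Q (P beats it: B:12>9 C:9>0 D:2>1)
P2 drop R (P beats it: B:12>8 C:9>7 D:2>0)
P2 drop T (P beats it: B:12>9 C:9>2 D:2>1)
P1→{B,C,D} P2→{P,S}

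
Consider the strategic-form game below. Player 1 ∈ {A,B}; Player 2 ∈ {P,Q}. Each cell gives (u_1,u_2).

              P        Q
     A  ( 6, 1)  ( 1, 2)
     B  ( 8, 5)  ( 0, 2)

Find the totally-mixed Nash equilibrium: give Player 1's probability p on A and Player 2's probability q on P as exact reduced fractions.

P1 indiff ⇒ q·6+(1-q)·1 = q·8+(1-q)·0 ⇒ q(-2) = (1-q)(-1) ⇒ q = 1/3
P2 indiff ⇒ p·1+(1-p)·5 = p·2+(1-p)·2 ⇒ p(-1) = (1-p)(-3) ⇒ p = 3/4

p=3/4, q=1/3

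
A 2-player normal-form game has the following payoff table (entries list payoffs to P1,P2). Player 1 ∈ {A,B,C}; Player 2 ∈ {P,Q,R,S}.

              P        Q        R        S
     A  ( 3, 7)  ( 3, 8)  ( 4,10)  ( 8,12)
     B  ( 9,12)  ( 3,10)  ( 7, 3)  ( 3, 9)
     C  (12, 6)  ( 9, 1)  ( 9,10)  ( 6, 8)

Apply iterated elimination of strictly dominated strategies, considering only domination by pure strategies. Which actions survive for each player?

Survivors P1:{A,C} P2:{R,S}

P1 drop B (C beats it: P:12>9 Q:9>3 R:9>7 S:6>3)
P2 drop P (R beats it: A:10>7 C:10>6)
P2 drop Q (R beats it: A:10>8 C:10>1)
P1→{A,C} P2→{R,S}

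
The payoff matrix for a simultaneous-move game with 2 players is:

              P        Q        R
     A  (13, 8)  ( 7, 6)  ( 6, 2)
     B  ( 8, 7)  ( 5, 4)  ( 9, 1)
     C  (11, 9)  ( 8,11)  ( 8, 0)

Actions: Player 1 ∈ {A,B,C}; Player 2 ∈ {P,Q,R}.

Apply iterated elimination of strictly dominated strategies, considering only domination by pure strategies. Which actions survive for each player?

Remaining: P1:{A,C} P2:{P,Q}

P2 drop R (P beats it: A:8>2 B:7>1 C:9>0)
P1 drop B (A beats it: P:13>8 Q:7>5)
P1→{A,C} P2→{P,Q}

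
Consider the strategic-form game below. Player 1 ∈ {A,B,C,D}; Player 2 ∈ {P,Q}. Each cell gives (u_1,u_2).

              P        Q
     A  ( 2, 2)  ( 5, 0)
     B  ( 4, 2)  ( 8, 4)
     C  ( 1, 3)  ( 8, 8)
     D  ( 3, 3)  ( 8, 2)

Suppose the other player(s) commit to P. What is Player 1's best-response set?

argmax u_1 = {B}

u_1(A vs P) = 2
u_1(B vs P) = 4
u_1(C vs P) = 1
u_1(D vs P) = 3
max payoff 4 at {B}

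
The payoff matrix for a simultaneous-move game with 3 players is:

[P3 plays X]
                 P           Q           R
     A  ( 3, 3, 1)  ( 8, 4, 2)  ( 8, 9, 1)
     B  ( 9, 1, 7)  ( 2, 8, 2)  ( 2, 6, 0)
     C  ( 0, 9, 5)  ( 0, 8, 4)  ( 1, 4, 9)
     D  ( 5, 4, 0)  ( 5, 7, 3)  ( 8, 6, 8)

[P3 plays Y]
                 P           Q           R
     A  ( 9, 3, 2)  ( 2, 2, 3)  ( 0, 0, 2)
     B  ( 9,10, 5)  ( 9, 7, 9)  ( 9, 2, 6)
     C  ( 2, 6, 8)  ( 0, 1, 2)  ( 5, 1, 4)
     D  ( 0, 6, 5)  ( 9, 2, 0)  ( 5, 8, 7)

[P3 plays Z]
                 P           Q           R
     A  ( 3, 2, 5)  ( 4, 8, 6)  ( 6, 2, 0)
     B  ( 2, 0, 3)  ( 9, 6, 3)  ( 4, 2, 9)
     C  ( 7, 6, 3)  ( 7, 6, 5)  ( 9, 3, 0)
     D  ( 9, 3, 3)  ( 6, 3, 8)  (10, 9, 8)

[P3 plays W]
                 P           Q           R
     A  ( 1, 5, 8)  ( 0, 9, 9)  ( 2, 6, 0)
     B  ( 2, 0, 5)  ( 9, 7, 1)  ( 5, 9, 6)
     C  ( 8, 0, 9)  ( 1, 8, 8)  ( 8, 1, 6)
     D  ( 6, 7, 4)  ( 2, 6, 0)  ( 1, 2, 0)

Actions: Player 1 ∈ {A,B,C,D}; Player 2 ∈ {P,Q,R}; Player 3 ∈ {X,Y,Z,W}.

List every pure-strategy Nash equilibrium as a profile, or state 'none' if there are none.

Nash profiles: (D,R,Z)

(A,P,X): not NE [P1→B gives 9>3; P2→R gives 9>3; P3→W gives 8>1]
(A,P,Y): not NE [P3→W gives 8>2]
(A,P,Z): not NE [P1→D gives 9>3; P2→Q gives 8>2; P3→W gives 8>5]
(A,P,W): not NE [P1→C gives 8>1; P2→Q gives 9>5]
(A,Q,X): not NE [P2→R gives 9>4; P3→W gives 9>2]
(A,Q,Y): not NE [P1→D gives 9>2; P2→P gives 3>2; P3→W gives 9>3]
(A,Q,Z): not NE [P1→B gives 9>4; P3→W gives 9>6]
(A,Q,W): not NE [P1→B gives 9>0]
(A,R,X): not NE [P3→Y gives 2>1]
(A,R,Y): not NE [P1→B gives 9>0; P2→P gives 3>0]
(A,R,Z): not NE [P1→D gives 10>6; P2→Q gives 8>2; P3→Y gives 2>0]
(A,R,W): not NE [P1→C gives 8>2; P2→Q gives 9>6; P3→Y gives 2>0]
(B,P,X): not NE [P2→Q gives 8>1]
(B,P,Y): not NE [P3→X gives 7>5]
(B,P,Z): not NE [P1→D gives 9>2; P2→Q gives 6>0; P3→X gives 7>3]
(B,P,W): not NE [P1→C gives 8>2; P2→R gives 9>0; P3→X gives 7>5]
(B,Q,X): not NE [P1→A gives 8>2; P3→Y gives 9>2]
(B,Q,Y): not NE [P2→P gives 10>7]
(B,Q,Z): not NE [P3→Y gives 9>3]
(B,Q,W): not NE [P2→R gives 9>7; P3→Y gives 9>1]
(B,R,X): not NE [P1→D gives 8>2; P2→Q gives 8>6; P3→Z gives 9>0]
(B,R,Y): not NE [P2→P gives 10>2; P3→Z gives 9>6]
(B,R,Z): not NE [P1→D gives 10>4; P2→Q gives 6>2]
(B,R,W): not NE [P1→C gives 8>5; P3→Z gives 9>6]
(C,P,X): not NE [P1→B gives 9>0; P3→W gives 9>5]
(C,P,Y): not NE [P1→B gives 9>2; P3→W gives 9>8]
(C,P,Z): not NE [P1→D gives 9>7; P3→W gives 9>3]
(C,P,W): not NE [P2→Q gives 8>0]
(C,Q,X): not NE [P1→A gives 8>0; P2→P gives 9>8; P3→W gives 8>4]
(C,Q,Y): not NE [P1→D gives 9>0; P2→P gives 6>1; P3→W gives 8>2]
(C,Q,Z): not NE [P1→B gives 9>7; P3→W gives 8>5]
(C,Q,W): not NE [P1→B gives 9>1]
(C,R,X): not NE [P1→D gives 8>1; P2→P gives 9>4]
(C,R,Y): not NE [P1→B gives 9>5; P2→P gives 6>1; P3→X gives 9>4]
(C,R,Z): not NE [P1→D gives 10>9; P2→Q gives 6>3; P3→X gives 9>0]
(C,R,W): not NE [P2→Q gives 8>1; P3→X gives 9>6]
(D,P,X): not NE [P1→B gives 9>5; P2→Q gives 7>4; P3→Y gives 5>0]
(D,P,Y): not NE [P1→B gives 9>0; P2→R gives 8>6]
(D,P,Z): not NE [P2→R gives 9>3; P3→Y gives 5>3]
(D,P,W): not NE [P1→C gives 8>6; P3→Y gives 5>4]
(D,Q,X): not NE [P1→A gives 8>5; P3→Z gives 8>3]
(D,Q,Y): not NE [P2→R gives 8>2; P3→Z gives 8>0]
(D,Q,Z): not NE [P1→B gives 9>6; P2→R gives 9>3]
(D,Q,W): not NE [P1→B gives 9>2; P2→P gives 7>6; P3→Z gives 8>0]
(D,R,X): not NE [P2→Q gives 7>6]
(D,R,Y): not NE [P1→B gives 9>5; P3→Z gives 8>7]
(D,R,Z): NE
(D,R,W): not NE [P1→C gives 8>1; P2→P gives 7>2; P3→Z gives 8>0]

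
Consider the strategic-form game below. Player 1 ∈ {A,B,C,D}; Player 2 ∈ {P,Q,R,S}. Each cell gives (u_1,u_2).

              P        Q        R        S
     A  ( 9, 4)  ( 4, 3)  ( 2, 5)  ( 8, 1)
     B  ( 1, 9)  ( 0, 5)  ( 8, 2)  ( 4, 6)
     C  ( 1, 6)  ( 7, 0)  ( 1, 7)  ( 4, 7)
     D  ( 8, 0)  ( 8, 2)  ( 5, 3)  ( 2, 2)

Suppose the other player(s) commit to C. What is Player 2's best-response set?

u_2(P vs C) = 6
u_2(Q vs C) = 0
u_2(R vs C) = 7
u_2(S vs C) = 7
max payoff 7 at {R,S}

P2 best: {R,S}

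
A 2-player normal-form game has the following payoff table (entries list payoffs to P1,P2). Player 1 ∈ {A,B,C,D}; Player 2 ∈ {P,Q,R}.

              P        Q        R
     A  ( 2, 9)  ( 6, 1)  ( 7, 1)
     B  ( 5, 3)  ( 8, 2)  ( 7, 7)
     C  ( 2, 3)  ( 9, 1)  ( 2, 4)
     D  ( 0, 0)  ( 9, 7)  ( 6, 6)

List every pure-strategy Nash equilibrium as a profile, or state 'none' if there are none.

(A,P): not NE [P1→B gives 5>2]
(A,Q): not NE [P1→D gives 9>6; P2→P gives 9>1]
(A,R): not NE [P2→P gives 9>1]
(B,P): not NE [P2→R gives 7>3]
(B,Q): not NE [P1→D gives 9>8; P2→R gives 7>2]
(B,R): NE
(C,P): not NE [P1→B gives 5>2; P2→R gives 4>3]
(C,Q): not NE [P2→R gives 4>1]
(C,R): not NE [P1→B gives 7>2]
(D,P): not NE [P1→B gives 5>0; P2→Q gives 7>0]
(D,Q): NE
(D,R): not NE [P1→B gives 7>6; P2→Q gives 7>6]

Nash profiles: (B,R), (D,Q)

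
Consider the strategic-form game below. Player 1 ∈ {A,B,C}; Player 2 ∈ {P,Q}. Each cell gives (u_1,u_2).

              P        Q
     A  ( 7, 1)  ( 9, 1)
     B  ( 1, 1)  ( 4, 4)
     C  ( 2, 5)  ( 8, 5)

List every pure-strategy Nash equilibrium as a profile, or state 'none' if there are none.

(A,P): NE
(A,Q): NE
(B,P): not NE [P1→A gives 7>1; P2→Q gives 4>1]
(B,Q): not NE [P1→A gives 9>4]
(C,P): not NE [P1→A gives 7>2]
(C,Q): not NE [P1→A gives 9>8]

PSNE = {(A,P), (A,Q)}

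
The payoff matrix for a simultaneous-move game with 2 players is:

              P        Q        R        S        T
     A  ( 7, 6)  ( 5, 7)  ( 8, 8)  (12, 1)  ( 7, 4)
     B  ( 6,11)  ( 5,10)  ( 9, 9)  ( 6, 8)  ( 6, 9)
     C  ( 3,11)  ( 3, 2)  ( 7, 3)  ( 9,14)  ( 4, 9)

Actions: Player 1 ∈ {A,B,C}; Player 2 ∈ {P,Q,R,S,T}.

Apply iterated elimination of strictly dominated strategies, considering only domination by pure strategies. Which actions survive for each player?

Survivors P1:{A,B} P2:{P,Q,R}

P1 drop C (A beats it: P:7>3 Q:5>3 R:8>7 S:12>9 T:7>4)
P2 drop S (P beats it: A:6>1 B:11>8)
P2 drop T (P beats it: A:6>4 B:11>9)
P1→{A,B} P2→{P,Q,R}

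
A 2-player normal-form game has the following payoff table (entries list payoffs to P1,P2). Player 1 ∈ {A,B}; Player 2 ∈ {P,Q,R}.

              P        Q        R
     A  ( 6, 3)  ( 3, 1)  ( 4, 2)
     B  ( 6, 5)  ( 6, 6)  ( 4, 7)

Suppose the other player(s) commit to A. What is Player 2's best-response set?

P2 best: {P}

u_2(P vs A) = 3
u_2(Q vs A) = 1
u_2(R vs A) = 2
max payoff 3 at {P}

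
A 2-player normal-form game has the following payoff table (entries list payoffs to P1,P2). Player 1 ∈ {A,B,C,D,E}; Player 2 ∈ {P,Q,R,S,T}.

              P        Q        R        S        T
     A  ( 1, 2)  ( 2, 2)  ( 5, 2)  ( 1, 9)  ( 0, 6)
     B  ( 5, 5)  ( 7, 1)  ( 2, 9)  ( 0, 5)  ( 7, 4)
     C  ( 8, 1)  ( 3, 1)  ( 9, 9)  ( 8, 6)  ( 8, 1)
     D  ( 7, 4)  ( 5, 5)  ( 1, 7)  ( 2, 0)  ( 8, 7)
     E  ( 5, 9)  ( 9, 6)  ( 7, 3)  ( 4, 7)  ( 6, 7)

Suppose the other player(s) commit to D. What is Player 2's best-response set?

P2 best: {R,T}

u_2(P vs D) = 4
u_2(Q vs D) = 5
u_2(R vs D) = 7
u_2(S vs D) = 0
u_2(T vs D) = 7
max payoff 7 at {R,T}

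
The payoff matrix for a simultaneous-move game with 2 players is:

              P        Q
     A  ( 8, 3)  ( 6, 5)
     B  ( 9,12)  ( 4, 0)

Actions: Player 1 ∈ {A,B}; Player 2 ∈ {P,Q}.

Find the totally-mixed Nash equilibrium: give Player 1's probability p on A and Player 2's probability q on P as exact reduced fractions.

P1 mixes 6/7 on A; P2 mixes 2/3 on P

P1 indiff ⇒ q·8+(1-q)·6 = q·9+(1-q)·4 ⇒ q(-1) = (1-q)(-2) ⇒ q = 2/3
P2 indiff ⇒ p·3+(1-p)·12 = p·5+(1-p)·0 ⇒ p(-2) = (1-p)(-12) ⇒ p = 6/7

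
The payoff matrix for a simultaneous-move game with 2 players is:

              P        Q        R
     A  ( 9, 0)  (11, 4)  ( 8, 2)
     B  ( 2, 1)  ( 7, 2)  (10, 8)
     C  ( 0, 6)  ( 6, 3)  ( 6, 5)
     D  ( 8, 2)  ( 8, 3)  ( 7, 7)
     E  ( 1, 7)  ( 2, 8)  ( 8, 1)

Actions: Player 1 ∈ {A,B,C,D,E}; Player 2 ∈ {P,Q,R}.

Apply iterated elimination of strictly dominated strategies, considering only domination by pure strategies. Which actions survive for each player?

Survivors P1:{A,B} P2:{Q,R}

P1 drop C (A beats it: P:9>0 Q:11>6 R:8>6)
P1 drop D (A beats it: P:9>8 Q:11>8 R:8>7)
P1 drop E (B beats it: P:2>1 Q:7>2 R:10>8)
P2 drop P (Q beats it: A:4>0 B:2>1)
P1→{A,B} P2→{Q,R}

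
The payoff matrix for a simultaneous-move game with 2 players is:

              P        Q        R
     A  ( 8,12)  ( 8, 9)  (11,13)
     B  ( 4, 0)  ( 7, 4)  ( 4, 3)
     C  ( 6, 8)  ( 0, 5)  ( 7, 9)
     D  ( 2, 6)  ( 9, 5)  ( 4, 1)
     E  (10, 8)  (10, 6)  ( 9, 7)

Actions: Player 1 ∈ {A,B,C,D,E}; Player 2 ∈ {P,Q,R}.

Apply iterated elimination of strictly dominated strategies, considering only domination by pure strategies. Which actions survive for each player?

P1 drop B (A beats it: P:8>4 Q:8>7 R:11>4)
P1 drop C (A beats it: P:8>6 Q:8>0 R:11>7)
P1 drop D (E beats it: P:10>2 Q:10>9 R:9>4)
P2 drop Q (P beats it: A:12>9 E:8>6)
P1→{A,E} P2→{P,R}

IESDS → P1:{A,E} P2:{P,R}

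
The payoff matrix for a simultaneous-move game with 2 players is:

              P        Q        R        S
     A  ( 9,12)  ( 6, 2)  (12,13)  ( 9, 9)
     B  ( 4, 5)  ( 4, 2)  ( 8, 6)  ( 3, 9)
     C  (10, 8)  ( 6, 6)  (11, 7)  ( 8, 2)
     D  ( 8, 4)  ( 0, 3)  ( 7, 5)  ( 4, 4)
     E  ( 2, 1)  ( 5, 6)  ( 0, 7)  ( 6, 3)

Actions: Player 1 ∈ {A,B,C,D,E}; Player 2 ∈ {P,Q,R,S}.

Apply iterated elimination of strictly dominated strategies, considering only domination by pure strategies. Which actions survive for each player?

P1 drop B (A beats it: P:9>4 Q:6>4 R:12>8 S:9>3)
P1 drop D (A beats it: P:9>8 Q:6>0 R:12>7 S:9>4)
P1 drop E (A beats it: P:9>2 Q:6>5 R:12>0 S:9>6)
P2 drop Q (P beats it: A:12>2 C:8>6)
P2 drop S (P beats it: A:12>9 C:8>2)
P1→{A,C} P2→{P,R}

Remaining: P1:{A,C} P2:{P,R}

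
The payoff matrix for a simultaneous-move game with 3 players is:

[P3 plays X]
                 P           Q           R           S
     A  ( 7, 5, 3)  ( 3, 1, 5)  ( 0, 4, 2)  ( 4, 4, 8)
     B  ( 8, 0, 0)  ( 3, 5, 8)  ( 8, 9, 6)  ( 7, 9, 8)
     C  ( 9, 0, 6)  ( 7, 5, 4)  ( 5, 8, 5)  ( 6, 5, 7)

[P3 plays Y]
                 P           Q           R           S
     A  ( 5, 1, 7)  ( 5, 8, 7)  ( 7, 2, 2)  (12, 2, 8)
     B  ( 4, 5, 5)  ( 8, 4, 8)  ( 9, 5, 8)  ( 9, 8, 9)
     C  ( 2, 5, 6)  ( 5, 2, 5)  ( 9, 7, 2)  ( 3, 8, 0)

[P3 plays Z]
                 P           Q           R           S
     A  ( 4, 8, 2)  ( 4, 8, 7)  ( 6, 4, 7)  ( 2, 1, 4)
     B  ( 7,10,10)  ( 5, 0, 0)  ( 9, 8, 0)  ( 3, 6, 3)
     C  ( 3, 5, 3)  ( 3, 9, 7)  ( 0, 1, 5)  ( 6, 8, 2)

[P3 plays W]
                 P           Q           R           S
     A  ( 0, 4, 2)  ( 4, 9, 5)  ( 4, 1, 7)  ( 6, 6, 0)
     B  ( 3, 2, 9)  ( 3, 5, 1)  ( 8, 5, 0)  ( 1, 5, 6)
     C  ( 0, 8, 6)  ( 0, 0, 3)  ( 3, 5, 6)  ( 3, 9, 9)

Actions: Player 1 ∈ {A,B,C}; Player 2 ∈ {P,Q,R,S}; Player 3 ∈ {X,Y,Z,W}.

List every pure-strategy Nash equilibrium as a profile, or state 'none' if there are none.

(A,P,X): not NE [P1→C gives 9>7; P3→Y gives 7>3]
(A,P,Y): not NE [P2→Q gives 8>1]
(A,P,Z): not NE [P1→B gives 7>4; P3→Y gives 7>2]
(A,P,W): not NE [P1→B gives 3>0; P2→Q gives 9>4; P3→Y gives 7>2]
(A,Q,X): not NE [P1→C gives 7>3; P2→P gives 5>1; P3→Z gives 7>5]
(A,Q,Y): not NE [P1→B gives 8>5]
(A,Q,Z): not NE [P1→B gives 5>4]
(A,Q,W): not NE [P3→Z gives 7>5]
(A,R,X): not NE [P1→B gives 8>0; P2→P gives 5>4; P3→W gives 7>2]
(A,R,Y): not NE [P1→C gives 9>7; P2→Q gives 8>2; P3→W gives 7>2]
(A,R,Z): not NE [P1→B gives 9>6; P2→Q gives 8>4]
(A,R,W): not NE [P1→B gives 8>4; P2→Q gives 9>1]
(A,S,X): not NE [P1→B gives 7>4; P2→P gives 5>4]
(A,S,Y): not NE [P2→Q gives 8>2]
(A,S,Z): not NE [P1→C gives 6>2; P2→Q gives 8>1; P3→Y gives 8>4]
(A,S,W): not NE [P2→Q gives 9>6; P3→Y gives 8>0]
(B,P,X): not NE [P1→C gives 9>8; P2→S gives 9>0; P3→Z gives 10>0]
(B,P,Y): not NE [P1→A gives 5>4; P2→S gives 8>5; P3→Z gives 10>5]
(B,P,Z): NE
(B,P,W): not NE [P2→S gives 5>2; P3→Z gives 10>9]
(B,Q,X): not NE [P1→C gives 7>3; P2→S gives 9>5]
(B,Q,Y): not NE [P2→S gives 8>4]
(B,Q,Z): not NE [P2→P gives 10>0; P3→Y gives 8>0]
(B,Q,W): not NE [P1→A gives 4>3; P3→Y gives 8>1]
(B,R,X): not NE [P3→Y gives 8>6]
(B,R,Y): not NE [P2→S gives 8>5]
(B,R,Z): not NE [P2→P gives 10>8; P3→Y gives 8>0]
(B,R,W): not NE [P3→Y gives 8>0]
(B,S,X): not NE [P3→Y gives 9>8]
(B,S,Y): not NE [P1→A gives 12>9]
(B,S,Z): not NE [P1→C gives 6>3; P2→P gives 10>6; P3→Y gives 9>3]
(B,S,W): not NE [P1→A gives 6>1; P3→Y gives 9>6]
(C,P,X): not NE [P2→R gives 8>0]
(C,P,Y): not NE [P1→A gives 5>2; P2→S gives 8>5]
(C,P,Z): not NE [P1→B gives 7>3; P2→Q gives 9>5; P3→W gives 6>3]
(C,P,W): not NE [P1→B gives 3>0; P2→S gives 9>8]
(C,Q,X): not NE [P2→R gives 8>5; P3→Z gives 7>4]
(C,Q,Y): not NE [P1→B gives 8>5; P2→S gives 8>2; P3→Z gives 7>5]
(C,Q,Z): not NE [P1→B gives 5>3]
(C,Q,W): not NE [P1→A gives 4>0; P2→S gives 9>0; P3→Z gives 7>3]
(C,R,X): not NE [P1→B gives 8>5; P3→W gives 6>5]
(C,R,Y): not NE [P2→S gives 8>7; P3→W gives 6>2]
(C,R,Z): not NE [P1→B gives 9>0; P2→Q gives 9>1; P3→W gives 6>5]
(C,R,W): not NE [P1→B gives 8>3; P2→S gives 9>5]
(C,S,X): not NE [P1→B gives 7>6; P2→R gives 8>5; P3→W gives 9>7]
(C,S,Y): not NE [P1→A gives 12>3; P3→W gives 9>0]
(C,S,Z): not NE [P2→Q gives 9>8; P3→W gives 9>2]
(C,S,W): not NE [P1→A gives 6>3]

NE set: (B,P,Z)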